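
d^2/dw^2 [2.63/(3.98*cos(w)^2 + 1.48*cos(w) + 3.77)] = (-166.641008*(1 - cos(w)^2)^2 - 46.475256*cos(w)^3 + 68.767136*cos(w)^2 + 107.62486*cos(w) + 99.238316)/(3.98*cos(w)^2 + 1.48*cos(w) + 3.77)^3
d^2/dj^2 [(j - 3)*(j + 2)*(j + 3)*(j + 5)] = 12*j^2 + 42*j + 2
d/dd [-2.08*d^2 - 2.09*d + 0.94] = -4.16*d - 2.09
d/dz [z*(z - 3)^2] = 3*(z - 3)*(z - 1)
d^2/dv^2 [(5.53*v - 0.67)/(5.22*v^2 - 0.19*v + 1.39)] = ((9.0962 - 173.1996*v)*(5.22*v^2 - 0.19*v + 1.39) + (5.53*v - 0.67)*(10.44*v - 0.19)*(20.88*v - 0.38))/(5.22*v^2 - 0.19*v + 1.39)^3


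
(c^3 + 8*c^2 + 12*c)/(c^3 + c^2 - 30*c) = (c + 2)/(c - 5)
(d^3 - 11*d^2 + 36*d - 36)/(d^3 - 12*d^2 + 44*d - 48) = (d - 3)/(d - 4)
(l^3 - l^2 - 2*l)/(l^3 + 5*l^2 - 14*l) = (l + 1)/(l + 7)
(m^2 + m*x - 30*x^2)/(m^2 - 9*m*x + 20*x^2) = (-m - 6*x)/(-m + 4*x)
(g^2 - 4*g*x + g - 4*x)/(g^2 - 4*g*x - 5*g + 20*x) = (g + 1)/(g - 5)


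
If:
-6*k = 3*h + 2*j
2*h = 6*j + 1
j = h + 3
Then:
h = -19/4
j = -7/4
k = 71/24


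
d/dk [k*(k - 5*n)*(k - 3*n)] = 3*k^2 - 16*k*n + 15*n^2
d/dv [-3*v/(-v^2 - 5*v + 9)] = 3*(-v^2 - 9)/(v^4 + 10*v^3 + 7*v^2 - 90*v + 81)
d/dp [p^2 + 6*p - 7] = 2*p + 6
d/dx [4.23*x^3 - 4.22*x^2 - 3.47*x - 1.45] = 12.69*x^2 - 8.44*x - 3.47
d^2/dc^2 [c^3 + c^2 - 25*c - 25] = 6*c + 2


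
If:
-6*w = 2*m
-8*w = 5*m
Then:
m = 0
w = 0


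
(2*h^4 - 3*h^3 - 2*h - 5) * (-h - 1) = -2*h^5 + h^4 + 3*h^3 + 2*h^2 + 7*h + 5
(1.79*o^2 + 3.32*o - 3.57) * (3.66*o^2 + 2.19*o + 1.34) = 6.5514*o^4 + 16.0713*o^3 - 3.3968*o^2 - 3.3695*o - 4.7838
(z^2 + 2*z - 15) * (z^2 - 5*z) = z^4 - 3*z^3 - 25*z^2 + 75*z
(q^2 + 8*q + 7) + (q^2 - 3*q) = 2*q^2 + 5*q + 7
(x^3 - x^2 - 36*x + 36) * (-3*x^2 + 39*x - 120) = -3*x^5 + 42*x^4 - 51*x^3 - 1392*x^2 + 5724*x - 4320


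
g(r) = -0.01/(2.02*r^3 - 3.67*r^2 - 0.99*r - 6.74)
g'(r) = -0.01*(-6.06*r^2 + 7.34*r + 0.99)/(2.02*r^3 - 3.67*r^2 - 0.99*r - 6.74)^2 = (0.0606*r^2 - 0.0734*r - 0.0099)/(-2.02*r^3 + 3.67*r^2 + 0.99*r + 6.74)^2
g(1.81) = 0.00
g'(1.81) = 0.00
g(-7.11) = 0.00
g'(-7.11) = 0.00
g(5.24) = -0.00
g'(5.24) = 0.00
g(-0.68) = 0.00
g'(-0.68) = 0.00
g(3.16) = -0.00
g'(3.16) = 0.00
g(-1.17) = 0.00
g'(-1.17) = 0.00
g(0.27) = 0.00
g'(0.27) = -0.00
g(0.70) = 0.00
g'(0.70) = -0.00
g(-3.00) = 0.00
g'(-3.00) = 0.00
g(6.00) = -0.00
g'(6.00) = 0.00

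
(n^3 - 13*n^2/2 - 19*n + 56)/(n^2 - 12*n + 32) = (n^2 + 3*n/2 - 7)/(n - 4)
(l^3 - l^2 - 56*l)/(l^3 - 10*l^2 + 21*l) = (l^2 - l - 56)/(l^2 - 10*l + 21)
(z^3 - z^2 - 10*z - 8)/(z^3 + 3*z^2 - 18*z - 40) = (z + 1)/(z + 5)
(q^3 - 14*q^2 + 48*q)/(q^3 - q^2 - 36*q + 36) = q*(q - 8)/(q^2 + 5*q - 6)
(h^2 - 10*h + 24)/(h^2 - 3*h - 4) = (h - 6)/(h + 1)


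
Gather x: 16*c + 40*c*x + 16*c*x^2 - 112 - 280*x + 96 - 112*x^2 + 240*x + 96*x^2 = 16*c + x^2*(16*c - 16) + x*(40*c - 40) - 16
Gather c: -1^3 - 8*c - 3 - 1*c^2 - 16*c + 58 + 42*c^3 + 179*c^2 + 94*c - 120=42*c^3 + 178*c^2 + 70*c - 66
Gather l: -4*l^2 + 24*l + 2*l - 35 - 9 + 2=-4*l^2 + 26*l - 42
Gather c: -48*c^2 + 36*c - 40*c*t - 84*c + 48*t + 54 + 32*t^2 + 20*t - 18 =-48*c^2 + c*(-40*t - 48) + 32*t^2 + 68*t + 36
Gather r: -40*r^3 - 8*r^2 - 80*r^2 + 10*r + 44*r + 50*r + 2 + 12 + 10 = -40*r^3 - 88*r^2 + 104*r + 24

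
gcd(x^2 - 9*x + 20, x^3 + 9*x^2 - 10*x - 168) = x - 4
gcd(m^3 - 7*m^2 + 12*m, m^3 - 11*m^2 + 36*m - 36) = m - 3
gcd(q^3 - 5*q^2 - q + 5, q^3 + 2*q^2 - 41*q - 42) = q + 1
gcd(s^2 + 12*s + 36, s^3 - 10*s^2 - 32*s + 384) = s + 6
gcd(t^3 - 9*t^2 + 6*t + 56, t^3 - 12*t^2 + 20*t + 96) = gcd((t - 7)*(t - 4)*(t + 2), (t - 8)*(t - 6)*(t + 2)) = t + 2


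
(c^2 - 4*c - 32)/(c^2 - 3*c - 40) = (c + 4)/(c + 5)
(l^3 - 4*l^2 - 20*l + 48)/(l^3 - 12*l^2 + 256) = (l^2 - 8*l + 12)/(l^2 - 16*l + 64)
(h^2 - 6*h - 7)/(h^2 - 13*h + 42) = (h + 1)/(h - 6)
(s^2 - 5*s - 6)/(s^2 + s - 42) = (s + 1)/(s + 7)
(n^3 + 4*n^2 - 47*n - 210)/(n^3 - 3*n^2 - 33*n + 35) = (n + 6)/(n - 1)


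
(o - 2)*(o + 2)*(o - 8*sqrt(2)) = o^3 - 8*sqrt(2)*o^2 - 4*o + 32*sqrt(2)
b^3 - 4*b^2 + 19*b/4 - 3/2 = (b - 2)*(b - 3/2)*(b - 1/2)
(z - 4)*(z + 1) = z^2 - 3*z - 4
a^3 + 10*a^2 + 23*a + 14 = (a + 1)*(a + 2)*(a + 7)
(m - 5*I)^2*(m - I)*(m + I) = m^4 - 10*I*m^3 - 24*m^2 - 10*I*m - 25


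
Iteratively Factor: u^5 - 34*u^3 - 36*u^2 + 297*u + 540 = (u + 3)*(u^4 - 3*u^3 - 25*u^2 + 39*u + 180) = (u + 3)^2*(u^3 - 6*u^2 - 7*u + 60) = (u - 5)*(u + 3)^2*(u^2 - u - 12) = (u - 5)*(u + 3)^3*(u - 4)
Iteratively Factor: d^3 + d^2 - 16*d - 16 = (d + 4)*(d^2 - 3*d - 4) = (d + 1)*(d + 4)*(d - 4)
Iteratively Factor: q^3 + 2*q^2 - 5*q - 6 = (q + 3)*(q^2 - q - 2) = (q - 2)*(q + 3)*(q + 1)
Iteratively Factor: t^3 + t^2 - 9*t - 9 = (t + 3)*(t^2 - 2*t - 3) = (t + 1)*(t + 3)*(t - 3)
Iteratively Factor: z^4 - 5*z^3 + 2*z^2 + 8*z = (z)*(z^3 - 5*z^2 + 2*z + 8) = z*(z - 4)*(z^2 - z - 2) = z*(z - 4)*(z + 1)*(z - 2)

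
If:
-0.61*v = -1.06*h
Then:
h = 0.575471698113208*v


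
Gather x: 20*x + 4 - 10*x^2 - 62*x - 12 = -10*x^2 - 42*x - 8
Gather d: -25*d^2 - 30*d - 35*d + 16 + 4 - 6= -25*d^2 - 65*d + 14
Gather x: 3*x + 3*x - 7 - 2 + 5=6*x - 4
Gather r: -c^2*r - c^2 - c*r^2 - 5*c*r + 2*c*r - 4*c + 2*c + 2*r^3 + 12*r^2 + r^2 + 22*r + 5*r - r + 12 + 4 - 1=-c^2 - 2*c + 2*r^3 + r^2*(13 - c) + r*(-c^2 - 3*c + 26) + 15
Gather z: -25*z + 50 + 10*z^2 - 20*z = 10*z^2 - 45*z + 50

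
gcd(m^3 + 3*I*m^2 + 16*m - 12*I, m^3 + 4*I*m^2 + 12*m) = m^2 + 4*I*m + 12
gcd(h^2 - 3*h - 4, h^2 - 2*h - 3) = h + 1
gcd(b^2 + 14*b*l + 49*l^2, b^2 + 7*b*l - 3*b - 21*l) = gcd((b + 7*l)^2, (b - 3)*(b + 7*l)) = b + 7*l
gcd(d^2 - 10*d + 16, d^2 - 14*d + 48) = d - 8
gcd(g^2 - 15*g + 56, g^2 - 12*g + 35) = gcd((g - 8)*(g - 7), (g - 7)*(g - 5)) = g - 7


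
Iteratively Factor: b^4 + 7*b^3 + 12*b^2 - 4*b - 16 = (b + 2)*(b^3 + 5*b^2 + 2*b - 8) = (b - 1)*(b + 2)*(b^2 + 6*b + 8) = (b - 1)*(b + 2)*(b + 4)*(b + 2)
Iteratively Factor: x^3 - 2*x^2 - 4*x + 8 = (x + 2)*(x^2 - 4*x + 4) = (x - 2)*(x + 2)*(x - 2)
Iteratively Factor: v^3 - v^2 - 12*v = (v - 4)*(v^2 + 3*v) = v*(v - 4)*(v + 3)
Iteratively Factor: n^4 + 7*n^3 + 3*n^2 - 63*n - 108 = (n - 3)*(n^3 + 10*n^2 + 33*n + 36) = (n - 3)*(n + 3)*(n^2 + 7*n + 12) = (n - 3)*(n + 3)*(n + 4)*(n + 3)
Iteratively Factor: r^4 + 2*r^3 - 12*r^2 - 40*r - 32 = (r + 2)*(r^3 - 12*r - 16) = (r + 2)^2*(r^2 - 2*r - 8) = (r - 4)*(r + 2)^2*(r + 2)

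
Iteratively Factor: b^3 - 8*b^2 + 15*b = (b)*(b^2 - 8*b + 15) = b*(b - 3)*(b - 5)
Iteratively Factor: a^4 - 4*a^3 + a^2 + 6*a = (a - 3)*(a^3 - a^2 - 2*a) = a*(a - 3)*(a^2 - a - 2) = a*(a - 3)*(a - 2)*(a + 1)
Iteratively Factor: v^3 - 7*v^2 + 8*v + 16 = (v + 1)*(v^2 - 8*v + 16) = (v - 4)*(v + 1)*(v - 4)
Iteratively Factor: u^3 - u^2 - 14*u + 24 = (u + 4)*(u^2 - 5*u + 6) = (u - 3)*(u + 4)*(u - 2)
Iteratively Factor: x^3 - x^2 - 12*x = (x)*(x^2 - x - 12) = x*(x - 4)*(x + 3)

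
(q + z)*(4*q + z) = 4*q^2 + 5*q*z + z^2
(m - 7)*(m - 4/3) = m^2 - 25*m/3 + 28/3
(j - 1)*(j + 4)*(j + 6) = j^3 + 9*j^2 + 14*j - 24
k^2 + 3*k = k*(k + 3)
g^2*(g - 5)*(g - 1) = g^4 - 6*g^3 + 5*g^2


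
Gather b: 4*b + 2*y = 4*b + 2*y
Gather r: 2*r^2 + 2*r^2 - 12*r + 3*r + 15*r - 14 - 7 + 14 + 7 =4*r^2 + 6*r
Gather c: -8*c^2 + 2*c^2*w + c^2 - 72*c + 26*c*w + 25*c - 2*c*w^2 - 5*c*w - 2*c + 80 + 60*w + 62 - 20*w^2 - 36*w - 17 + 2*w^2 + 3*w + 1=c^2*(2*w - 7) + c*(-2*w^2 + 21*w - 49) - 18*w^2 + 27*w + 126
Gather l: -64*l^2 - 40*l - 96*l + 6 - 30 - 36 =-64*l^2 - 136*l - 60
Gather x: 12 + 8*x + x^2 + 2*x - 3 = x^2 + 10*x + 9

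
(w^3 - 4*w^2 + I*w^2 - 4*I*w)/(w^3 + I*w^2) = (w - 4)/w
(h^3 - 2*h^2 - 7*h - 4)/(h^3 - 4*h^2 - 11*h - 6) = (h - 4)/(h - 6)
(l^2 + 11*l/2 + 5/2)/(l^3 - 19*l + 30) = (l + 1/2)/(l^2 - 5*l + 6)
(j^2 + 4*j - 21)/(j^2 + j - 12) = (j + 7)/(j + 4)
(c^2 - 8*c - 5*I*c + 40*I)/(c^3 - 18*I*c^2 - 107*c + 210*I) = (c - 8)/(c^2 - 13*I*c - 42)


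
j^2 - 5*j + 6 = (j - 3)*(j - 2)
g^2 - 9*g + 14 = (g - 7)*(g - 2)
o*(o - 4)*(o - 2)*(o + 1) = o^4 - 5*o^3 + 2*o^2 + 8*o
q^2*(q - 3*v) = q^3 - 3*q^2*v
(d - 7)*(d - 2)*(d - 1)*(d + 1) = d^4 - 9*d^3 + 13*d^2 + 9*d - 14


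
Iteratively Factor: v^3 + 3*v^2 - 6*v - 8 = (v + 1)*(v^2 + 2*v - 8) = (v + 1)*(v + 4)*(v - 2)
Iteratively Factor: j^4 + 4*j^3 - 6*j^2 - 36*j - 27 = (j + 3)*(j^3 + j^2 - 9*j - 9) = (j + 1)*(j + 3)*(j^2 - 9) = (j + 1)*(j + 3)^2*(j - 3)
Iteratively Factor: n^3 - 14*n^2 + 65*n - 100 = (n - 5)*(n^2 - 9*n + 20) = (n - 5)^2*(n - 4)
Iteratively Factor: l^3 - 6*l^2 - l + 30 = (l - 3)*(l^2 - 3*l - 10) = (l - 5)*(l - 3)*(l + 2)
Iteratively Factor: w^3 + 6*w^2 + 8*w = (w + 4)*(w^2 + 2*w) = w*(w + 4)*(w + 2)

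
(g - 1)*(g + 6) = g^2 + 5*g - 6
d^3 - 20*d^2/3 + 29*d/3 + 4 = (d - 4)*(d - 3)*(d + 1/3)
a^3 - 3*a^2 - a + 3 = (a - 3)*(a - 1)*(a + 1)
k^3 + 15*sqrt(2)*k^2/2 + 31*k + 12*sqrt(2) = (k + sqrt(2)/2)*(k + 3*sqrt(2))*(k + 4*sqrt(2))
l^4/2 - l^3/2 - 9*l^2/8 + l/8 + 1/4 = (l/2 + 1/2)*(l - 2)*(l - 1/2)*(l + 1/2)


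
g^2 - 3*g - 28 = (g - 7)*(g + 4)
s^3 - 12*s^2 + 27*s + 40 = (s - 8)*(s - 5)*(s + 1)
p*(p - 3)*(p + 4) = p^3 + p^2 - 12*p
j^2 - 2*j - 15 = (j - 5)*(j + 3)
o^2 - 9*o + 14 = (o - 7)*(o - 2)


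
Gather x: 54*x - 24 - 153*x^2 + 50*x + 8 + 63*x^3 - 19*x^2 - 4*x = 63*x^3 - 172*x^2 + 100*x - 16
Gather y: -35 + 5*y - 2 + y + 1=6*y - 36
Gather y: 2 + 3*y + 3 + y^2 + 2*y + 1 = y^2 + 5*y + 6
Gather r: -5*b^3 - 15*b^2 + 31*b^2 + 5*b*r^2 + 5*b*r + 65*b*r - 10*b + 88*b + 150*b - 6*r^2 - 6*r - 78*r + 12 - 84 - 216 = -5*b^3 + 16*b^2 + 228*b + r^2*(5*b - 6) + r*(70*b - 84) - 288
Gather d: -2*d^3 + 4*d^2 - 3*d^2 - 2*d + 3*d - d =-2*d^3 + d^2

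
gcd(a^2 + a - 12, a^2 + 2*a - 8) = a + 4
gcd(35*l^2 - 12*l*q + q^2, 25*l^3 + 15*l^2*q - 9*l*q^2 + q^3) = -5*l + q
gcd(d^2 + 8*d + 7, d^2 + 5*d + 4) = d + 1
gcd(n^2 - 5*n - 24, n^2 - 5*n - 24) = n^2 - 5*n - 24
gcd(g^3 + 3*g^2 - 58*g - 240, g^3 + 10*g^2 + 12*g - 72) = g + 6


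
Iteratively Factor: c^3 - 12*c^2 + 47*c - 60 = (c - 5)*(c^2 - 7*c + 12) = (c - 5)*(c - 3)*(c - 4)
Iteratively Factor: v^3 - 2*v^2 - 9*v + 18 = (v + 3)*(v^2 - 5*v + 6) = (v - 3)*(v + 3)*(v - 2)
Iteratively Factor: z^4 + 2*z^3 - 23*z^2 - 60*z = (z)*(z^3 + 2*z^2 - 23*z - 60) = z*(z - 5)*(z^2 + 7*z + 12) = z*(z - 5)*(z + 3)*(z + 4)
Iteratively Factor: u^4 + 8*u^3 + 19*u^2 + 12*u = (u)*(u^3 + 8*u^2 + 19*u + 12) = u*(u + 4)*(u^2 + 4*u + 3) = u*(u + 3)*(u + 4)*(u + 1)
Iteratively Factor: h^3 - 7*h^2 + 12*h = (h)*(h^2 - 7*h + 12) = h*(h - 4)*(h - 3)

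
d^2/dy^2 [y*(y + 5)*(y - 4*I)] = 6*y + 10 - 8*I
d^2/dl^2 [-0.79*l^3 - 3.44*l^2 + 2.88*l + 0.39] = -4.74*l - 6.88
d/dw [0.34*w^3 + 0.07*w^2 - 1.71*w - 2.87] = 1.02*w^2 + 0.14*w - 1.71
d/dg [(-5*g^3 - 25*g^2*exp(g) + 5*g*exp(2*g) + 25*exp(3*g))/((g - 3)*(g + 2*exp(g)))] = 5*((g - 3)*(g + 2*exp(g))*(-5*g^2*exp(g) - 3*g^2 + 2*g*exp(2*g) - 10*g*exp(g) + 15*exp(3*g) + exp(2*g)) + (g - 3)*(2*exp(g) + 1)*(g^3 + 5*g^2*exp(g) - g*exp(2*g) - 5*exp(3*g)) + (g + 2*exp(g))*(g^3 + 5*g^2*exp(g) - g*exp(2*g) - 5*exp(3*g)))/((g - 3)^2*(g + 2*exp(g))^2)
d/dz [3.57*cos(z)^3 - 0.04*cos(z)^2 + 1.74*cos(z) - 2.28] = (-10.71*cos(z)^2 + 0.08*cos(z) - 1.74)*sin(z)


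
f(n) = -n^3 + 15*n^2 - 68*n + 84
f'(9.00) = -41.00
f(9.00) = -42.00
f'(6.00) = 4.00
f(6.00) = 0.00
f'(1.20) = -36.32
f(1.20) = 22.27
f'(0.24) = -60.97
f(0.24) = 68.53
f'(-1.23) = -109.44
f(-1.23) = 192.19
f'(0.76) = -46.93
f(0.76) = 40.55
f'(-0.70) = -90.47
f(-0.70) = 139.29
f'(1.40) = -31.88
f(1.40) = 15.46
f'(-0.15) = -72.57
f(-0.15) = 94.54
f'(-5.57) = -328.17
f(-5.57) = 1100.94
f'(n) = -3*n^2 + 30*n - 68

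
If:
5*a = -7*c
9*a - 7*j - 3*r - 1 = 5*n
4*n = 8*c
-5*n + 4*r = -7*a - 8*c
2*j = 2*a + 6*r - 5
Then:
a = -21/76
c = 15/76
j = -313/304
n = 15/38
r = 177/304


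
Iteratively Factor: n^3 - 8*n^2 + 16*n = (n - 4)*(n^2 - 4*n) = (n - 4)^2*(n)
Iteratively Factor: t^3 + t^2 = (t + 1)*(t^2) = t*(t + 1)*(t)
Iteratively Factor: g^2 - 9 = (g + 3)*(g - 3)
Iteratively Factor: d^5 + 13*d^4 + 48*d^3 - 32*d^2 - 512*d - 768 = (d + 4)*(d^4 + 9*d^3 + 12*d^2 - 80*d - 192) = (d + 4)^2*(d^3 + 5*d^2 - 8*d - 48) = (d + 4)^3*(d^2 + d - 12) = (d + 4)^4*(d - 3)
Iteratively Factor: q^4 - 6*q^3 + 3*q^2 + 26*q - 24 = (q - 1)*(q^3 - 5*q^2 - 2*q + 24) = (q - 1)*(q + 2)*(q^2 - 7*q + 12) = (q - 4)*(q - 1)*(q + 2)*(q - 3)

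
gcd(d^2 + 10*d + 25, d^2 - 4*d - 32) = 1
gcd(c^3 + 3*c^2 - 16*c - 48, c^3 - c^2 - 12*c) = c^2 - c - 12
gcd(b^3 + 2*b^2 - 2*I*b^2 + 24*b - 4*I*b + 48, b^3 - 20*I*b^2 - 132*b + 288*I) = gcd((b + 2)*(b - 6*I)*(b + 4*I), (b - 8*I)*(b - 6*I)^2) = b - 6*I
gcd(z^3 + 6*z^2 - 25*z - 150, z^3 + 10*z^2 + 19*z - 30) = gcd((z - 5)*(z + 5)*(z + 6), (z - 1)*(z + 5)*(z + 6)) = z^2 + 11*z + 30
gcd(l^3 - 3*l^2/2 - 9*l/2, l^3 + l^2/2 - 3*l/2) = l^2 + 3*l/2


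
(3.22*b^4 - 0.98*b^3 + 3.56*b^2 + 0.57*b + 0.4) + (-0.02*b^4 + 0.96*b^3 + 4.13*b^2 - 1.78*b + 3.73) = 3.2*b^4 - 0.02*b^3 + 7.69*b^2 - 1.21*b + 4.13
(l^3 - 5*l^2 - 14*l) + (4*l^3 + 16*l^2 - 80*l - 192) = 5*l^3 + 11*l^2 - 94*l - 192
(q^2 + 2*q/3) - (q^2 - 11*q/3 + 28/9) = 13*q/3 - 28/9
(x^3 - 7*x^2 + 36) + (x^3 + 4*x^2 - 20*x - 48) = 2*x^3 - 3*x^2 - 20*x - 12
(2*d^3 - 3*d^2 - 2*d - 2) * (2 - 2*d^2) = -4*d^5 + 6*d^4 + 8*d^3 - 2*d^2 - 4*d - 4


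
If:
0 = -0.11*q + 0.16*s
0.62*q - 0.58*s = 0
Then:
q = 0.00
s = 0.00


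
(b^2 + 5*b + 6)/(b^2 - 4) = (b + 3)/(b - 2)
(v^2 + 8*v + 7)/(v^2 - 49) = (v + 1)/(v - 7)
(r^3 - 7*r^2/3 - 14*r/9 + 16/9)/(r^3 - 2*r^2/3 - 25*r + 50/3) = (3*r^2 - 5*r - 8)/(3*(r^2 - 25))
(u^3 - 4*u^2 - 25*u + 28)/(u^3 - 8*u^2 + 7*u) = (u + 4)/u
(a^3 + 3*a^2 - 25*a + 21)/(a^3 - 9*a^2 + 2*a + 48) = (a^2 + 6*a - 7)/(a^2 - 6*a - 16)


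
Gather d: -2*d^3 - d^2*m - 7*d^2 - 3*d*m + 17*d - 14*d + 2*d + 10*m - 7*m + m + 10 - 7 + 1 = -2*d^3 + d^2*(-m - 7) + d*(5 - 3*m) + 4*m + 4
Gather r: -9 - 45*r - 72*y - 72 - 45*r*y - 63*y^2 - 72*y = r*(-45*y - 45) - 63*y^2 - 144*y - 81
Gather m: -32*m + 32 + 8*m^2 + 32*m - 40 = 8*m^2 - 8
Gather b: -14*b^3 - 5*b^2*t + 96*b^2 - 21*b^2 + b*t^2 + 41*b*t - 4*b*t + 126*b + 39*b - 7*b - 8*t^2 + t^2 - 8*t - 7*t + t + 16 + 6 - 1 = -14*b^3 + b^2*(75 - 5*t) + b*(t^2 + 37*t + 158) - 7*t^2 - 14*t + 21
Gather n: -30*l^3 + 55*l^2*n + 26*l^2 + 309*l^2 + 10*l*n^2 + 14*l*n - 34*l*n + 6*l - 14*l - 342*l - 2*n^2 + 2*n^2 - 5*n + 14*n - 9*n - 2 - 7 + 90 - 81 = -30*l^3 + 335*l^2 + 10*l*n^2 - 350*l + n*(55*l^2 - 20*l)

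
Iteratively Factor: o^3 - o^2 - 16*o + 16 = (o - 4)*(o^2 + 3*o - 4) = (o - 4)*(o + 4)*(o - 1)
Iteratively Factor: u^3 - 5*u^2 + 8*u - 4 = (u - 1)*(u^2 - 4*u + 4) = (u - 2)*(u - 1)*(u - 2)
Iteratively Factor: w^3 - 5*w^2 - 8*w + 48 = (w - 4)*(w^2 - w - 12) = (w - 4)*(w + 3)*(w - 4)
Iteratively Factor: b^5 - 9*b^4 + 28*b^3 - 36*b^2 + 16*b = (b - 4)*(b^4 - 5*b^3 + 8*b^2 - 4*b) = (b - 4)*(b - 1)*(b^3 - 4*b^2 + 4*b) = (b - 4)*(b - 2)*(b - 1)*(b^2 - 2*b) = b*(b - 4)*(b - 2)*(b - 1)*(b - 2)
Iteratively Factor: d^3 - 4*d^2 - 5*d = (d + 1)*(d^2 - 5*d) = d*(d + 1)*(d - 5)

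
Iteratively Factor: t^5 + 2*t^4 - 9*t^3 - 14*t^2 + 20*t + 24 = (t + 1)*(t^4 + t^3 - 10*t^2 - 4*t + 24) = (t - 2)*(t + 1)*(t^3 + 3*t^2 - 4*t - 12) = (t - 2)*(t + 1)*(t + 3)*(t^2 - 4) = (t - 2)*(t + 1)*(t + 2)*(t + 3)*(t - 2)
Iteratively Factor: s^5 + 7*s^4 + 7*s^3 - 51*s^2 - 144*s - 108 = (s - 3)*(s^4 + 10*s^3 + 37*s^2 + 60*s + 36) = (s - 3)*(s + 3)*(s^3 + 7*s^2 + 16*s + 12) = (s - 3)*(s + 2)*(s + 3)*(s^2 + 5*s + 6) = (s - 3)*(s + 2)*(s + 3)^2*(s + 2)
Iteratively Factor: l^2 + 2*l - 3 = (l - 1)*(l + 3)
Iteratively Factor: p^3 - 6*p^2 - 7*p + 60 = (p + 3)*(p^2 - 9*p + 20) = (p - 5)*(p + 3)*(p - 4)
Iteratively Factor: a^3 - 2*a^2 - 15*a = (a)*(a^2 - 2*a - 15) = a*(a - 5)*(a + 3)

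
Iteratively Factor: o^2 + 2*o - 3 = (o + 3)*(o - 1)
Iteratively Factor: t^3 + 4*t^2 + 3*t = (t + 1)*(t^2 + 3*t) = t*(t + 1)*(t + 3)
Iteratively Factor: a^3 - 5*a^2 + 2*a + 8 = (a - 4)*(a^2 - a - 2) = (a - 4)*(a + 1)*(a - 2)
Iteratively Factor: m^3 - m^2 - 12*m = (m - 4)*(m^2 + 3*m) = m*(m - 4)*(m + 3)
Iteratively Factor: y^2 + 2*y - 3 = (y + 3)*(y - 1)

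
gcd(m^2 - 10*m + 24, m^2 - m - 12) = m - 4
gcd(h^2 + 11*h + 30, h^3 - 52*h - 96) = h + 6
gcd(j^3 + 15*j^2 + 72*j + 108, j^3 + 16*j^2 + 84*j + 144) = j^2 + 12*j + 36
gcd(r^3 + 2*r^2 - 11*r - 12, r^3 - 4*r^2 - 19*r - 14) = r + 1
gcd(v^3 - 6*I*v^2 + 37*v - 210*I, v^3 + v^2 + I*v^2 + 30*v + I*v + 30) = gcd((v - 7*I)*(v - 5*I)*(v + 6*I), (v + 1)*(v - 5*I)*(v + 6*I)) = v^2 + I*v + 30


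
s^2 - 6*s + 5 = (s - 5)*(s - 1)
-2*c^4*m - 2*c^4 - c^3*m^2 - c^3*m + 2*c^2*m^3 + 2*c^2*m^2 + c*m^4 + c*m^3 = (-c + m)*(c + m)*(2*c + m)*(c*m + c)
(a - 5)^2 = a^2 - 10*a + 25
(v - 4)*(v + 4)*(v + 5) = v^3 + 5*v^2 - 16*v - 80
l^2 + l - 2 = (l - 1)*(l + 2)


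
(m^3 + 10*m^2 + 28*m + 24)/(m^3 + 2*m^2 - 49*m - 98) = (m^2 + 8*m + 12)/(m^2 - 49)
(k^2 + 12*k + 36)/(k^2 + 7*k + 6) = (k + 6)/(k + 1)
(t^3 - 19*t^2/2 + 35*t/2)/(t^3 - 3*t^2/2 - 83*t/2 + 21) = t*(2*t - 5)/(2*t^2 + 11*t - 6)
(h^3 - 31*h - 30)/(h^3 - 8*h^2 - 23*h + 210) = (h + 1)/(h - 7)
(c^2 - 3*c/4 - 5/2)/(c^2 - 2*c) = (c + 5/4)/c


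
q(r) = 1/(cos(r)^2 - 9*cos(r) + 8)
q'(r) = (2*sin(r)*cos(r) - 9*sin(r))/(cos(r)^2 - 9*cos(r) + 8)^2 = (2*cos(r) - 9)*sin(r)/(cos(r)^2 - 9*cos(r) + 8)^2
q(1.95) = 0.09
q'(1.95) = -0.07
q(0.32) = 2.79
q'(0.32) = -17.44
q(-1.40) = 0.15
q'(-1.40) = 0.20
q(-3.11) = 0.06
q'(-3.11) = 0.00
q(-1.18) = 0.21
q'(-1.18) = 0.34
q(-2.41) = 0.07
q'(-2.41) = 0.03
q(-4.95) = 0.17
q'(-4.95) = -0.24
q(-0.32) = 2.79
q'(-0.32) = 17.44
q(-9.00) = 0.06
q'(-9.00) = 0.02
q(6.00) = 3.57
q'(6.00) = 25.16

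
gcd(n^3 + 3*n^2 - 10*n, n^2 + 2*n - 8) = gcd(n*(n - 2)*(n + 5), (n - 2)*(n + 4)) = n - 2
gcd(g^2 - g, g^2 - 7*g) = g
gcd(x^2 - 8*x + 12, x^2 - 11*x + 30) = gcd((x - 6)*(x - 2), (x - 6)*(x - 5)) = x - 6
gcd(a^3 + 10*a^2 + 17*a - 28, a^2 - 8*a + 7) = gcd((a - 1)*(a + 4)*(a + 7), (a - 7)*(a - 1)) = a - 1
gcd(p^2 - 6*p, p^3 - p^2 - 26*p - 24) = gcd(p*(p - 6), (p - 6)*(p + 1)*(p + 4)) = p - 6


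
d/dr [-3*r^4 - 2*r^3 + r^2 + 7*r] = -12*r^3 - 6*r^2 + 2*r + 7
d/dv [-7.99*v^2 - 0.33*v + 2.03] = -15.98*v - 0.33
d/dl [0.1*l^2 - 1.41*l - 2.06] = 0.2*l - 1.41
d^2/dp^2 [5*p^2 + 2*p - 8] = 10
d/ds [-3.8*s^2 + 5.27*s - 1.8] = 5.27 - 7.6*s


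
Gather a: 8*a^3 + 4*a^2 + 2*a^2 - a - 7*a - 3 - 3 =8*a^3 + 6*a^2 - 8*a - 6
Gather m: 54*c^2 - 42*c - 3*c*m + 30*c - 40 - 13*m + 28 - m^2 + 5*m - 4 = 54*c^2 - 12*c - m^2 + m*(-3*c - 8) - 16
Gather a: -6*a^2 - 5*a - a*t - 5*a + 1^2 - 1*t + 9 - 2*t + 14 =-6*a^2 + a*(-t - 10) - 3*t + 24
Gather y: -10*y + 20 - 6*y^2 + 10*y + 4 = 24 - 6*y^2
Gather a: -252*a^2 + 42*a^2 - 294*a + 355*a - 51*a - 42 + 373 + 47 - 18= -210*a^2 + 10*a + 360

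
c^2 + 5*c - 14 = (c - 2)*(c + 7)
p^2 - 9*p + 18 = (p - 6)*(p - 3)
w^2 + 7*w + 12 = (w + 3)*(w + 4)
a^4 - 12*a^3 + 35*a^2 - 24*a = a*(a - 8)*(a - 3)*(a - 1)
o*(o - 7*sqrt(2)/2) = o^2 - 7*sqrt(2)*o/2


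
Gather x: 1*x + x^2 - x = x^2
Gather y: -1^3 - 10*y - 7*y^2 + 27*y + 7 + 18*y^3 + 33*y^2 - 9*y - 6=18*y^3 + 26*y^2 + 8*y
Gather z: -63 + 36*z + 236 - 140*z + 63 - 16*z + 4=240 - 120*z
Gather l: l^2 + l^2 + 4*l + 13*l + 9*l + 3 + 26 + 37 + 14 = 2*l^2 + 26*l + 80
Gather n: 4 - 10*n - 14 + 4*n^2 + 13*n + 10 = 4*n^2 + 3*n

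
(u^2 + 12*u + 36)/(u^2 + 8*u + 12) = (u + 6)/(u + 2)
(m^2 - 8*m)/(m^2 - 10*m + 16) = m/(m - 2)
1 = 1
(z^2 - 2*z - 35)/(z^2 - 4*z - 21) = (z + 5)/(z + 3)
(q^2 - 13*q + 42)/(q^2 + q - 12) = (q^2 - 13*q + 42)/(q^2 + q - 12)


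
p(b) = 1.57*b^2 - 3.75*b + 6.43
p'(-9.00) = -32.01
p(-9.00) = 167.35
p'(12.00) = 33.93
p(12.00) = 187.51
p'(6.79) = 17.57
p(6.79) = 53.35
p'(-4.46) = -17.75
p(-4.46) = 54.38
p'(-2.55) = -11.76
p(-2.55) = 26.20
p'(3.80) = 8.18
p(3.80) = 14.85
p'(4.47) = 10.29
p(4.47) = 21.04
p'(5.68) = 14.09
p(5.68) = 35.78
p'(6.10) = 15.40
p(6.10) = 41.97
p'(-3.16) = -13.67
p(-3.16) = 33.96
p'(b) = 3.14*b - 3.75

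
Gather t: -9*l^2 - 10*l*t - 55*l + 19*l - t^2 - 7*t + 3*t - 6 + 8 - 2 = -9*l^2 - 36*l - t^2 + t*(-10*l - 4)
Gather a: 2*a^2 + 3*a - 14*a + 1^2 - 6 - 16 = 2*a^2 - 11*a - 21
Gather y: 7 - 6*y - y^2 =-y^2 - 6*y + 7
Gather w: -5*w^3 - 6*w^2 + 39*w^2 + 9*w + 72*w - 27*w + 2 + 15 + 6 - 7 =-5*w^3 + 33*w^2 + 54*w + 16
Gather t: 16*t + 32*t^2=32*t^2 + 16*t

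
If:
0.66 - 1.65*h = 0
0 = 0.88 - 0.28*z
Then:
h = 0.40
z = 3.14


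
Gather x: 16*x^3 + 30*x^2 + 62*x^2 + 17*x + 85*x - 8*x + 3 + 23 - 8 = 16*x^3 + 92*x^2 + 94*x + 18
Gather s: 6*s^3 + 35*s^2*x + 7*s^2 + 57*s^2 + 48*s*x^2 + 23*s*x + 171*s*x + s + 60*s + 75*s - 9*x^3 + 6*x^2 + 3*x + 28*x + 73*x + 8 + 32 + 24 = 6*s^3 + s^2*(35*x + 64) + s*(48*x^2 + 194*x + 136) - 9*x^3 + 6*x^2 + 104*x + 64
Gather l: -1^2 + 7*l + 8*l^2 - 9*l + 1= 8*l^2 - 2*l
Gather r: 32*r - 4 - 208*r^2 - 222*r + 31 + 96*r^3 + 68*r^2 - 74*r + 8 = 96*r^3 - 140*r^2 - 264*r + 35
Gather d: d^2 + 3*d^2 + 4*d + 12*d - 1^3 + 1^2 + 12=4*d^2 + 16*d + 12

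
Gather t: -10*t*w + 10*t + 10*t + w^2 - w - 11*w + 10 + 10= t*(20 - 10*w) + w^2 - 12*w + 20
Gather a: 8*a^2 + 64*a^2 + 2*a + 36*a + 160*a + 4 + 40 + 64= 72*a^2 + 198*a + 108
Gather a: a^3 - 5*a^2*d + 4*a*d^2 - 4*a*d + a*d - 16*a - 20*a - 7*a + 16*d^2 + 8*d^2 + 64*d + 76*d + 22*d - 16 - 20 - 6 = a^3 - 5*a^2*d + a*(4*d^2 - 3*d - 43) + 24*d^2 + 162*d - 42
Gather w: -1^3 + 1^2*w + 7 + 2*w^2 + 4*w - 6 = 2*w^2 + 5*w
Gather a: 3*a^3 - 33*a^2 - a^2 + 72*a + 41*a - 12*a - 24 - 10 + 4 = 3*a^3 - 34*a^2 + 101*a - 30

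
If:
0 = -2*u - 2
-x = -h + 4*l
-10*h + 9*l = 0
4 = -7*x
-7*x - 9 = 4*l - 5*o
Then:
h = 36/217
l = 40/217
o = 249/217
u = -1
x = -4/7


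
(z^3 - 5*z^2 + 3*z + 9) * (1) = z^3 - 5*z^2 + 3*z + 9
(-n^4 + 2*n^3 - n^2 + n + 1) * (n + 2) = -n^5 + 3*n^3 - n^2 + 3*n + 2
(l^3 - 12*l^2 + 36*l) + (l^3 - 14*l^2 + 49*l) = 2*l^3 - 26*l^2 + 85*l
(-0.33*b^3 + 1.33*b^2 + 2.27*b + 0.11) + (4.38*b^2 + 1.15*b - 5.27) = -0.33*b^3 + 5.71*b^2 + 3.42*b - 5.16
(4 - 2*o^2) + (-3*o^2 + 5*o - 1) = -5*o^2 + 5*o + 3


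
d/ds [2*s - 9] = 2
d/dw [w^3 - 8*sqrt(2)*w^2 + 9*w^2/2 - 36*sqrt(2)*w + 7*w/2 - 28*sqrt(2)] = 3*w^2 - 16*sqrt(2)*w + 9*w - 36*sqrt(2) + 7/2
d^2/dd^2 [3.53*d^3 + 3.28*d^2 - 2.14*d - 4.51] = 21.18*d + 6.56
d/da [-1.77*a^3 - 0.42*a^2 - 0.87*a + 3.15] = -5.31*a^2 - 0.84*a - 0.87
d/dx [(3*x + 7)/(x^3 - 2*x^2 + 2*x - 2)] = (-6*x^3 - 15*x^2 + 28*x - 20)/(x^6 - 4*x^5 + 8*x^4 - 12*x^3 + 12*x^2 - 8*x + 4)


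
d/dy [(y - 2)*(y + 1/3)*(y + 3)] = 3*y^2 + 8*y/3 - 17/3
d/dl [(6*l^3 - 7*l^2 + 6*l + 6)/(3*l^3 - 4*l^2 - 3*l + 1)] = (-3*l^4 - 72*l^3 + 9*l^2 + 34*l + 24)/(9*l^6 - 24*l^5 - 2*l^4 + 30*l^3 + l^2 - 6*l + 1)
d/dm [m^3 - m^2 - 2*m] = 3*m^2 - 2*m - 2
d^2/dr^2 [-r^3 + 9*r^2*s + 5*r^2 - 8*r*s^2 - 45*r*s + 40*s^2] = -6*r + 18*s + 10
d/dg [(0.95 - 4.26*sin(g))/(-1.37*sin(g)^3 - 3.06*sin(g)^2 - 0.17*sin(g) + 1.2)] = (-11.6724*sin(g)^3 - 9.1311*sin(g)^2 + 5.814*sin(g) - 4.9505)*cos(g)/(1.8769*sin(g)^6 + 8.3844*sin(g)^5 + 9.8294*sin(g)^4 - 2.2476*sin(g)^3 - 7.3151*sin(g)^2 - 0.408*sin(g) + 1.44)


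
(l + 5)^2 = l^2 + 10*l + 25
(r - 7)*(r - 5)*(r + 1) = r^3 - 11*r^2 + 23*r + 35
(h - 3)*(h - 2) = h^2 - 5*h + 6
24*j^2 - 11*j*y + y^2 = (-8*j + y)*(-3*j + y)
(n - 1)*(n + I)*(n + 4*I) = n^3 - n^2 + 5*I*n^2 - 4*n - 5*I*n + 4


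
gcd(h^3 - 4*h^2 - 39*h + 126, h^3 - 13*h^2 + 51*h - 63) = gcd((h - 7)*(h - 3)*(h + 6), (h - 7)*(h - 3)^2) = h^2 - 10*h + 21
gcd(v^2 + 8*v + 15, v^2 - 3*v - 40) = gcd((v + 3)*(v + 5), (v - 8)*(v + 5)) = v + 5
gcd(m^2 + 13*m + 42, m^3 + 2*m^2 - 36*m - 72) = m + 6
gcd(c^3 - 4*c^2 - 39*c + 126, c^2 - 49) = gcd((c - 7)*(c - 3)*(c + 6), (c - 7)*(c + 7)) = c - 7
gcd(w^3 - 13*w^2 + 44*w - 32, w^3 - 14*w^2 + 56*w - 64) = w^2 - 12*w + 32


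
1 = 1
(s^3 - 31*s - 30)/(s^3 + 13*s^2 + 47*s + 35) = (s - 6)/(s + 7)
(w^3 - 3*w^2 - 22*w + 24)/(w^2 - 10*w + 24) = (w^2 + 3*w - 4)/(w - 4)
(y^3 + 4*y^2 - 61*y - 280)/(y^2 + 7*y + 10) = (y^2 - y - 56)/(y + 2)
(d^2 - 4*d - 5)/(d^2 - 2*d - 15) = (d + 1)/(d + 3)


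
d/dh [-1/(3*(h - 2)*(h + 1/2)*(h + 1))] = 2*(6*h^2 - 2*h - 5)/(3*(4*h^6 - 4*h^5 - 19*h^4 + 2*h^3 + 29*h^2 + 20*h + 4))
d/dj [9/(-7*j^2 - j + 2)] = 9*(14*j + 1)/(7*j^2 + j - 2)^2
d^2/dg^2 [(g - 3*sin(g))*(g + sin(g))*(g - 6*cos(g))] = 2*g^2*sin(g) + 6*g^2*cos(g) + 24*g*sin(g) - 24*g*sin(2*g) - 8*g*cos(g) - 6*g*cos(2*g) + 6*g - 4*sin(g) - 6*sin(2*g) - 33*cos(g)/2 + 24*cos(2*g) + 81*cos(3*g)/2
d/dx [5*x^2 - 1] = 10*x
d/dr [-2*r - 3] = -2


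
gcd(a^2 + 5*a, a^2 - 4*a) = a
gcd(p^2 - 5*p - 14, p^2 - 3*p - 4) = 1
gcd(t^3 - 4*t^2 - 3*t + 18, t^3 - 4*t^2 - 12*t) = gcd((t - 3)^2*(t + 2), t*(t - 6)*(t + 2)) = t + 2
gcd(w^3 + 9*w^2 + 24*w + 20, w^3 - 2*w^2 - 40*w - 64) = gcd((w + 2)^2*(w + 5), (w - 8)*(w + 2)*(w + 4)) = w + 2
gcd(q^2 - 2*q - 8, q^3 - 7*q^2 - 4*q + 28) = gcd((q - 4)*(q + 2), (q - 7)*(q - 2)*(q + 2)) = q + 2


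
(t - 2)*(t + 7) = t^2 + 5*t - 14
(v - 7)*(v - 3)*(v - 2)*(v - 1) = v^4 - 13*v^3 + 53*v^2 - 83*v + 42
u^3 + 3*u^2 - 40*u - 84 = (u - 6)*(u + 2)*(u + 7)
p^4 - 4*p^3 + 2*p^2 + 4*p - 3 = (p - 3)*(p - 1)^2*(p + 1)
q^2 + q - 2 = (q - 1)*(q + 2)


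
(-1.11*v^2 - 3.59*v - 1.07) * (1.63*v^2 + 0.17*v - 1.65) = -1.8093*v^4 - 6.0404*v^3 - 0.5229*v^2 + 5.7416*v + 1.7655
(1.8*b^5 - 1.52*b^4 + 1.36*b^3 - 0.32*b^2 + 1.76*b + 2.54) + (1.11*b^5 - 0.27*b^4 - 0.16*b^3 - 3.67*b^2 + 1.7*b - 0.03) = 2.91*b^5 - 1.79*b^4 + 1.2*b^3 - 3.99*b^2 + 3.46*b + 2.51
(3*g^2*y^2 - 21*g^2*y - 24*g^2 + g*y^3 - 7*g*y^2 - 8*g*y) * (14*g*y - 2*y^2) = 42*g^3*y^3 - 294*g^3*y^2 - 336*g^3*y + 8*g^2*y^4 - 56*g^2*y^3 - 64*g^2*y^2 - 2*g*y^5 + 14*g*y^4 + 16*g*y^3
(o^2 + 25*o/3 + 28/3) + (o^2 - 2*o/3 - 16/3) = 2*o^2 + 23*o/3 + 4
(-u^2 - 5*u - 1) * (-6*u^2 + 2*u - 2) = 6*u^4 + 28*u^3 - 2*u^2 + 8*u + 2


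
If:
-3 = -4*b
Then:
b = 3/4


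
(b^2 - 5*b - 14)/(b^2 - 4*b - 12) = (b - 7)/(b - 6)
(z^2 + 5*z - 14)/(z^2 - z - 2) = (z + 7)/(z + 1)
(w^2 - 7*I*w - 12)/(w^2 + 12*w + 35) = (w^2 - 7*I*w - 12)/(w^2 + 12*w + 35)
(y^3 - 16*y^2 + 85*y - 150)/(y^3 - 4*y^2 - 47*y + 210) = (y - 5)/(y + 7)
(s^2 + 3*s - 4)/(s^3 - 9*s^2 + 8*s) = (s + 4)/(s*(s - 8))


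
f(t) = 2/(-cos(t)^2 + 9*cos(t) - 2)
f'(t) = 2*(-2*sin(t)*cos(t) + 9*sin(t))/(-cos(t)^2 + 9*cos(t) - 2)^2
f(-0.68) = 0.46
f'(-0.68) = -0.49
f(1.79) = -0.50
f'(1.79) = 1.15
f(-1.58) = -0.96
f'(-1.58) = -4.16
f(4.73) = -1.09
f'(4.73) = -5.28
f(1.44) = -2.37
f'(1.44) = 24.37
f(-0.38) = 0.36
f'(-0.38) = -0.18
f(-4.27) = -0.33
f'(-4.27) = 0.49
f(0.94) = 0.68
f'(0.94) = 1.44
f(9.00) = -0.18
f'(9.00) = 0.07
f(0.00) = 0.33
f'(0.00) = 0.00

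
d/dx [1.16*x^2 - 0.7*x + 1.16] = 2.32*x - 0.7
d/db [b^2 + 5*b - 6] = 2*b + 5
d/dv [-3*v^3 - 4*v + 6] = -9*v^2 - 4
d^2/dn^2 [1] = 0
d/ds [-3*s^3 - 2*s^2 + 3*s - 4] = -9*s^2 - 4*s + 3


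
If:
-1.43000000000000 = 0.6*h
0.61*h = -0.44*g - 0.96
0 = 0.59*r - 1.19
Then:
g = 1.12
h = -2.38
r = 2.02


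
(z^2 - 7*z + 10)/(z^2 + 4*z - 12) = (z - 5)/(z + 6)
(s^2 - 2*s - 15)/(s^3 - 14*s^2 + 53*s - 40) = (s + 3)/(s^2 - 9*s + 8)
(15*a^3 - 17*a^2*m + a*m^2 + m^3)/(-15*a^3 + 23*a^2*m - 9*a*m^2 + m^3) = (-5*a - m)/(5*a - m)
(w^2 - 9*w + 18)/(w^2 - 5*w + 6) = (w - 6)/(w - 2)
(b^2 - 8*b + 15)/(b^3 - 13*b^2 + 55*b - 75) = 1/(b - 5)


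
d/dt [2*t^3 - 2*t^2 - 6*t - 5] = 6*t^2 - 4*t - 6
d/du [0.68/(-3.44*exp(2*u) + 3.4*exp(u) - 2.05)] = (4.6784*exp(u) - 2.312)*exp(u)/(3.44*exp(2*u) - 3.4*exp(u) + 2.05)^2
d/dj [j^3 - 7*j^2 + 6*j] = 3*j^2 - 14*j + 6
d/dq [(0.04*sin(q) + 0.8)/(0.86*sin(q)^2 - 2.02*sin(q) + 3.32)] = (-0.0344*sin(q)^2 - 1.376*sin(q) + 1.7488)*cos(q)/(0.7396*sin(q)^4 - 3.4744*sin(q)^3 + 9.7908*sin(q)^2 - 13.4128*sin(q) + 11.0224)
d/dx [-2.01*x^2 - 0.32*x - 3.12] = -4.02*x - 0.32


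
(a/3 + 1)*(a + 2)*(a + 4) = a^3/3 + 3*a^2 + 26*a/3 + 8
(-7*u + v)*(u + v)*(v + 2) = -7*u^2*v - 14*u^2 - 6*u*v^2 - 12*u*v + v^3 + 2*v^2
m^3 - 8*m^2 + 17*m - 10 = (m - 5)*(m - 2)*(m - 1)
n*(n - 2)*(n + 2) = n^3 - 4*n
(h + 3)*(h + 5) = h^2 + 8*h + 15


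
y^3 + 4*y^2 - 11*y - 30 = (y - 3)*(y + 2)*(y + 5)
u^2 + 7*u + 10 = (u + 2)*(u + 5)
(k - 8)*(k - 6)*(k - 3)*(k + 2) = k^4 - 15*k^3 + 56*k^2 + 36*k - 288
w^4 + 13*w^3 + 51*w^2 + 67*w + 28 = (w + 1)^2*(w + 4)*(w + 7)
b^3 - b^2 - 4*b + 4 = (b - 2)*(b - 1)*(b + 2)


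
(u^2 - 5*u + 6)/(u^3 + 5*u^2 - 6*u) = (u^2 - 5*u + 6)/(u*(u^2 + 5*u - 6))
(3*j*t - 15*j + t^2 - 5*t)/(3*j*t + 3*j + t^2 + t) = (t - 5)/(t + 1)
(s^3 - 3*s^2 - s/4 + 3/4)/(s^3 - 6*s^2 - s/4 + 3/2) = (s - 3)/(s - 6)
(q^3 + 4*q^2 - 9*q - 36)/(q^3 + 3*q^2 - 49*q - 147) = (q^2 + q - 12)/(q^2 - 49)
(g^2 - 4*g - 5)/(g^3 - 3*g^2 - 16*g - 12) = (g - 5)/(g^2 - 4*g - 12)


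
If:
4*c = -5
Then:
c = -5/4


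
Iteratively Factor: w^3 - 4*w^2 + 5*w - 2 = (w - 1)*(w^2 - 3*w + 2) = (w - 1)^2*(w - 2)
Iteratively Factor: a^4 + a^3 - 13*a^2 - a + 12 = (a + 1)*(a^3 - 13*a + 12) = (a + 1)*(a + 4)*(a^2 - 4*a + 3) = (a - 3)*(a + 1)*(a + 4)*(a - 1)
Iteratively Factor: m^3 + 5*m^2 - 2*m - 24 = (m + 4)*(m^2 + m - 6) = (m - 2)*(m + 4)*(m + 3)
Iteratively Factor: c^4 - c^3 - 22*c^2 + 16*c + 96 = (c + 2)*(c^3 - 3*c^2 - 16*c + 48) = (c - 4)*(c + 2)*(c^2 + c - 12) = (c - 4)*(c + 2)*(c + 4)*(c - 3)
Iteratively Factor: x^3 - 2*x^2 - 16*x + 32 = (x + 4)*(x^2 - 6*x + 8) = (x - 4)*(x + 4)*(x - 2)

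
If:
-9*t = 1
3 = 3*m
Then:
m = 1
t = -1/9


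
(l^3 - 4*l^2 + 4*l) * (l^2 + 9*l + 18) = l^5 + 5*l^4 - 14*l^3 - 36*l^2 + 72*l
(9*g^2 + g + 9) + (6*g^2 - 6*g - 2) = 15*g^2 - 5*g + 7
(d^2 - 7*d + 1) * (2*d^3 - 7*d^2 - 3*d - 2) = 2*d^5 - 21*d^4 + 48*d^3 + 12*d^2 + 11*d - 2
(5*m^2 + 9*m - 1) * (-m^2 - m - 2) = -5*m^4 - 14*m^3 - 18*m^2 - 17*m + 2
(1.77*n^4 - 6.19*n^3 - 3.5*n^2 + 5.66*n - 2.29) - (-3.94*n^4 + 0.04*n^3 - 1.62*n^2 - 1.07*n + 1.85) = 5.71*n^4 - 6.23*n^3 - 1.88*n^2 + 6.73*n - 4.14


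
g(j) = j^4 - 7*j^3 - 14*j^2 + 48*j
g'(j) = 4*j^3 - 21*j^2 - 28*j + 48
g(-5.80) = 1748.07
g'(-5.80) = -1276.49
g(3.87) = -205.33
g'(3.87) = -143.03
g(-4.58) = 599.00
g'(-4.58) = -648.55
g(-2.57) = -53.38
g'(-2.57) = -86.64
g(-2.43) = -64.00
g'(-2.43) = -65.36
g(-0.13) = -6.46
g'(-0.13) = 51.28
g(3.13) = -105.59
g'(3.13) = -122.72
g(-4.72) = 693.95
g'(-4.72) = -708.30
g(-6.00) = 2016.00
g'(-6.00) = -1404.00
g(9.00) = 756.00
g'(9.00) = 1011.00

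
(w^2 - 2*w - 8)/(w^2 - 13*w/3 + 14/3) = 3*(w^2 - 2*w - 8)/(3*w^2 - 13*w + 14)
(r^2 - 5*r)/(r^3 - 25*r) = 1/(r + 5)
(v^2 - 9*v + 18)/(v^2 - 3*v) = (v - 6)/v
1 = 1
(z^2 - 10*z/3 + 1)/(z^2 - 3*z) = (z - 1/3)/z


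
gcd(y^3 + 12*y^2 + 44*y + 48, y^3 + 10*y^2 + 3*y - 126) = y + 6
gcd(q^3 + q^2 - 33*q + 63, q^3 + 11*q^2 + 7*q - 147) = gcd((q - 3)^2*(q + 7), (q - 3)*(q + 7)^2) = q^2 + 4*q - 21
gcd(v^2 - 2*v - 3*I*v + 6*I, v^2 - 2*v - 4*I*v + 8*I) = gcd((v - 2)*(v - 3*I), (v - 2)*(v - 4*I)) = v - 2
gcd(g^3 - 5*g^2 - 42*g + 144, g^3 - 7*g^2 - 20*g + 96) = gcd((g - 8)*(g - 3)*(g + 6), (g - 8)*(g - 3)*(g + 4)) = g^2 - 11*g + 24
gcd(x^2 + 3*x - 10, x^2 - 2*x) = x - 2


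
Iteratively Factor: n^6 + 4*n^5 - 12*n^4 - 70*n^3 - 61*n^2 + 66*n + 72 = (n + 3)*(n^5 + n^4 - 15*n^3 - 25*n^2 + 14*n + 24) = (n + 1)*(n + 3)*(n^4 - 15*n^2 - 10*n + 24) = (n - 4)*(n + 1)*(n + 3)*(n^3 + 4*n^2 + n - 6) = (n - 4)*(n + 1)*(n + 3)^2*(n^2 + n - 2) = (n - 4)*(n + 1)*(n + 2)*(n + 3)^2*(n - 1)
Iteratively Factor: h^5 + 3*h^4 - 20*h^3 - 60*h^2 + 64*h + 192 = (h - 2)*(h^4 + 5*h^3 - 10*h^2 - 80*h - 96) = (h - 4)*(h - 2)*(h^3 + 9*h^2 + 26*h + 24) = (h - 4)*(h - 2)*(h + 4)*(h^2 + 5*h + 6) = (h - 4)*(h - 2)*(h + 2)*(h + 4)*(h + 3)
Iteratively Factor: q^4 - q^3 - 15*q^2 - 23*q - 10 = (q + 1)*(q^3 - 2*q^2 - 13*q - 10) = (q - 5)*(q + 1)*(q^2 + 3*q + 2) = (q - 5)*(q + 1)*(q + 2)*(q + 1)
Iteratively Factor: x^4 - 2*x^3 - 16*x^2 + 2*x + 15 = (x - 1)*(x^3 - x^2 - 17*x - 15) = (x - 5)*(x - 1)*(x^2 + 4*x + 3) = (x - 5)*(x - 1)*(x + 3)*(x + 1)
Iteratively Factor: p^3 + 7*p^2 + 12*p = (p + 4)*(p^2 + 3*p) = (p + 3)*(p + 4)*(p)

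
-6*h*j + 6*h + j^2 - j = (-6*h + j)*(j - 1)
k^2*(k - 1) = k^3 - k^2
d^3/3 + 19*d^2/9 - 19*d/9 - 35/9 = (d/3 + 1/3)*(d - 5/3)*(d + 7)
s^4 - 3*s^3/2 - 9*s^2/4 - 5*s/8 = s*(s - 5/2)*(s + 1/2)^2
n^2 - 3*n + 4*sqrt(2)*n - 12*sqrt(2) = (n - 3)*(n + 4*sqrt(2))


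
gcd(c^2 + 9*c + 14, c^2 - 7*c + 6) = 1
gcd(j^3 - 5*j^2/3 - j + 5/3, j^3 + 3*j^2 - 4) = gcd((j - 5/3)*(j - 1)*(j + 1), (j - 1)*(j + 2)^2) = j - 1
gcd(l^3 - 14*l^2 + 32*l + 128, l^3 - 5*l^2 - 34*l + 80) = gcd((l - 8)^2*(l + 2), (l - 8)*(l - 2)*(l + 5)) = l - 8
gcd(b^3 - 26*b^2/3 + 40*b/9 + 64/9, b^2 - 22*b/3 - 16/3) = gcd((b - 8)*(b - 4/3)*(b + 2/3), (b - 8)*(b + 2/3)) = b^2 - 22*b/3 - 16/3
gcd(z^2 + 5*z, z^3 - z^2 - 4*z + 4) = 1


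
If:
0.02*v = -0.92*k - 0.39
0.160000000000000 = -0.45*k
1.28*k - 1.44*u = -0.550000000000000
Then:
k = -0.36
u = 0.07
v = -3.14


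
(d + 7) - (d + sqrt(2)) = 7 - sqrt(2)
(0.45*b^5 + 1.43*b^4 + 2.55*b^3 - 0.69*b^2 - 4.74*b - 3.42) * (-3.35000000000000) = -1.5075*b^5 - 4.7905*b^4 - 8.5425*b^3 + 2.3115*b^2 + 15.879*b + 11.457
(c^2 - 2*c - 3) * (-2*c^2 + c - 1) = -2*c^4 + 5*c^3 + 3*c^2 - c + 3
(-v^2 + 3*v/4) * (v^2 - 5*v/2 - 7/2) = -v^4 + 13*v^3/4 + 13*v^2/8 - 21*v/8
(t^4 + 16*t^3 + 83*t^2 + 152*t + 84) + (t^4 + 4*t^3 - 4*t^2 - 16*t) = 2*t^4 + 20*t^3 + 79*t^2 + 136*t + 84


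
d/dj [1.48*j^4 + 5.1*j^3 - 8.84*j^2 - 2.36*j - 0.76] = 5.92*j^3 + 15.3*j^2 - 17.68*j - 2.36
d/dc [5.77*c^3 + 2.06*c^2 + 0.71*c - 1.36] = 17.31*c^2 + 4.12*c + 0.71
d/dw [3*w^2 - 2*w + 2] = 6*w - 2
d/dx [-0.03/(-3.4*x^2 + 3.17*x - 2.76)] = (0.0951 - 0.204*x)/(3.4*x^2 - 3.17*x + 2.76)^2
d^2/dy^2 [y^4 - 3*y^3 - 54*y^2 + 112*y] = 12*y^2 - 18*y - 108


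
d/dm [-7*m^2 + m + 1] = 1 - 14*m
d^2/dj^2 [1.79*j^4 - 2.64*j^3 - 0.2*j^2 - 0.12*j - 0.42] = 21.48*j^2 - 15.84*j - 0.4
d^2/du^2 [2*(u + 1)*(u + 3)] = 4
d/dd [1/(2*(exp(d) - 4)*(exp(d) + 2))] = (1 - exp(d))*exp(d)/(exp(4*d) - 4*exp(3*d) - 12*exp(2*d) + 32*exp(d) + 64)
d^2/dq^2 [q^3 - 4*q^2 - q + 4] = 6*q - 8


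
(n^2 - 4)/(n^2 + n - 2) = (n - 2)/(n - 1)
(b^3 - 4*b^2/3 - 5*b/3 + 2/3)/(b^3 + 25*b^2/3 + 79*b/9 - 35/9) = 3*(b^2 - b - 2)/(3*b^2 + 26*b + 35)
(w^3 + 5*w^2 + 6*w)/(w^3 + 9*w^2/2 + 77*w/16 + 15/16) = 16*w*(w + 2)/(16*w^2 + 24*w + 5)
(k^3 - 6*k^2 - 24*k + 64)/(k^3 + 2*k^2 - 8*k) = (k - 8)/k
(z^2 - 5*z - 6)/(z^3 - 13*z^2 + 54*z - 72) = (z + 1)/(z^2 - 7*z + 12)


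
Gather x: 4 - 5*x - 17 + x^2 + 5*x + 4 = x^2 - 9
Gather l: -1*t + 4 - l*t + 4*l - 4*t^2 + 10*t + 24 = l*(4 - t) - 4*t^2 + 9*t + 28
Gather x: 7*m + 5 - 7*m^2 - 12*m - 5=-7*m^2 - 5*m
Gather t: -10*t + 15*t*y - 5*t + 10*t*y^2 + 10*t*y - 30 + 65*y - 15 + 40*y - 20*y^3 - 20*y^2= t*(10*y^2 + 25*y - 15) - 20*y^3 - 20*y^2 + 105*y - 45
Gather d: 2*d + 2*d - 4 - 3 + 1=4*d - 6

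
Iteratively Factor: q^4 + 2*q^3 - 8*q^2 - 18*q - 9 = (q + 1)*(q^3 + q^2 - 9*q - 9) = (q + 1)^2*(q^2 - 9) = (q - 3)*(q + 1)^2*(q + 3)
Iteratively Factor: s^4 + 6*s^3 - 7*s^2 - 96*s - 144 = (s + 3)*(s^3 + 3*s^2 - 16*s - 48) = (s + 3)^2*(s^2 - 16) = (s - 4)*(s + 3)^2*(s + 4)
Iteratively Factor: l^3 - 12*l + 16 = (l + 4)*(l^2 - 4*l + 4) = (l - 2)*(l + 4)*(l - 2)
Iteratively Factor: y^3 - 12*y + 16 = (y + 4)*(y^2 - 4*y + 4) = (y - 2)*(y + 4)*(y - 2)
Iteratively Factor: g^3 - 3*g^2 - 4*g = (g + 1)*(g^2 - 4*g) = g*(g + 1)*(g - 4)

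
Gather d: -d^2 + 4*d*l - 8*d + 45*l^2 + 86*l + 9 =-d^2 + d*(4*l - 8) + 45*l^2 + 86*l + 9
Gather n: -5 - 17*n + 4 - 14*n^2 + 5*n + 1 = -14*n^2 - 12*n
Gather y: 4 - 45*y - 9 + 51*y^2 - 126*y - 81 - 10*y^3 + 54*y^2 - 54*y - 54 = -10*y^3 + 105*y^2 - 225*y - 140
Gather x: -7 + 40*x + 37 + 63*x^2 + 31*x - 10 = 63*x^2 + 71*x + 20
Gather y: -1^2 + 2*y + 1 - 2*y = 0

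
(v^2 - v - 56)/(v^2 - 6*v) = (v^2 - v - 56)/(v*(v - 6))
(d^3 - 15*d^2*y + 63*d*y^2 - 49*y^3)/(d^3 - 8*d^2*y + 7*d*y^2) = (d - 7*y)/d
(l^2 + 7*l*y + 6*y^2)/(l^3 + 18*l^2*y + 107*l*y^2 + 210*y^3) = (l + y)/(l^2 + 12*l*y + 35*y^2)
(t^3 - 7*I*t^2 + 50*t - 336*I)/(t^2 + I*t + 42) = t - 8*I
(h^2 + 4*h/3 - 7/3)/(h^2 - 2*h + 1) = (h + 7/3)/(h - 1)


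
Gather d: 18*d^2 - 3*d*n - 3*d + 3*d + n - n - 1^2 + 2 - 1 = 18*d^2 - 3*d*n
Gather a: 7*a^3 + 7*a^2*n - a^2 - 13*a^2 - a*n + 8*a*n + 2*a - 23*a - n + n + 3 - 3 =7*a^3 + a^2*(7*n - 14) + a*(7*n - 21)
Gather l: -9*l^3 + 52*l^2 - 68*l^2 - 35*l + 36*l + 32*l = -9*l^3 - 16*l^2 + 33*l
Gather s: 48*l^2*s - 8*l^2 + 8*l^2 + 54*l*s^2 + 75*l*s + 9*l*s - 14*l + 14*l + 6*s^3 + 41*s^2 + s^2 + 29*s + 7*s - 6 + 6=6*s^3 + s^2*(54*l + 42) + s*(48*l^2 + 84*l + 36)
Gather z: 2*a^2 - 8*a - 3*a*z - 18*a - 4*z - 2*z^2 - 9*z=2*a^2 - 26*a - 2*z^2 + z*(-3*a - 13)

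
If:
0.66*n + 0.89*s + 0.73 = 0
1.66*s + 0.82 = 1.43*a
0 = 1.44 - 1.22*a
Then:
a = 1.18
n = -1.81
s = 0.52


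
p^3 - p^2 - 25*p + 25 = (p - 5)*(p - 1)*(p + 5)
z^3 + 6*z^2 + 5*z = z*(z + 1)*(z + 5)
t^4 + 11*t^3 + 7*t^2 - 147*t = t*(t - 3)*(t + 7)^2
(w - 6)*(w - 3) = w^2 - 9*w + 18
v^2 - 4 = (v - 2)*(v + 2)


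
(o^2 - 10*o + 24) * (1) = o^2 - 10*o + 24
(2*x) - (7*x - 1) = 1 - 5*x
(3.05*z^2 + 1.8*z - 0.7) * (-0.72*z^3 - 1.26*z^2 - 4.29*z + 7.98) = -2.196*z^5 - 5.139*z^4 - 14.8485*z^3 + 17.499*z^2 + 17.367*z - 5.586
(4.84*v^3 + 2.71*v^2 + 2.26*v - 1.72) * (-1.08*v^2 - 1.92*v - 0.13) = -5.2272*v^5 - 12.2196*v^4 - 8.2732*v^3 - 2.8339*v^2 + 3.0086*v + 0.2236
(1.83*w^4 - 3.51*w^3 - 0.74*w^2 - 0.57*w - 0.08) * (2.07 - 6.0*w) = -10.98*w^5 + 24.8481*w^4 - 2.8257*w^3 + 1.8882*w^2 - 0.6999*w - 0.1656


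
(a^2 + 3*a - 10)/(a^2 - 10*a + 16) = (a + 5)/(a - 8)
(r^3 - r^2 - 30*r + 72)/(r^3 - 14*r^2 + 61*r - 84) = (r + 6)/(r - 7)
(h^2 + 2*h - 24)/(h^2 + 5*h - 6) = (h - 4)/(h - 1)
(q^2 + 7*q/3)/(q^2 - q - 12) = q*(3*q + 7)/(3*(q^2 - q - 12))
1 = 1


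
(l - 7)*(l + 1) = l^2 - 6*l - 7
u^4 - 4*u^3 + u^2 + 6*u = u*(u - 3)*(u - 2)*(u + 1)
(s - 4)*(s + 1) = s^2 - 3*s - 4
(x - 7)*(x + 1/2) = x^2 - 13*x/2 - 7/2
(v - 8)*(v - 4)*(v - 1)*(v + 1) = v^4 - 12*v^3 + 31*v^2 + 12*v - 32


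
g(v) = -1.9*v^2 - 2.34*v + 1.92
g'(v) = -3.8*v - 2.34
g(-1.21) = 1.97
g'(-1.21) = 2.26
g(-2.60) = -4.84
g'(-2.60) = 7.54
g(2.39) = -14.53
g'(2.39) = -11.42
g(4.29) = -43.09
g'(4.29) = -18.64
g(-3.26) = -10.64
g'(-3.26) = 10.05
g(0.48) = 0.36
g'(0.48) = -4.16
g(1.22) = -3.76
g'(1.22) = -6.98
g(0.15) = 1.53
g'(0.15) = -2.91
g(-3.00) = -8.16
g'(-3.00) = 9.06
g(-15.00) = -390.48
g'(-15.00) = 54.66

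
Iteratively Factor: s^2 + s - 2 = (s + 2)*(s - 1)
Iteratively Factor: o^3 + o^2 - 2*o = (o - 1)*(o^2 + 2*o) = o*(o - 1)*(o + 2)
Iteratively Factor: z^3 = (z)*(z^2) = z^2*(z)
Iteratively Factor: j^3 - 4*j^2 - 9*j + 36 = (j + 3)*(j^2 - 7*j + 12) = (j - 3)*(j + 3)*(j - 4)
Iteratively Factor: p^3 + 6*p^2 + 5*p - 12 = (p + 3)*(p^2 + 3*p - 4) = (p + 3)*(p + 4)*(p - 1)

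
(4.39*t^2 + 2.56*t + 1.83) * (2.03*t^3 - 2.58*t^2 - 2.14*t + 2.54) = 8.9117*t^5 - 6.1294*t^4 - 12.2845*t^3 + 0.950799999999998*t^2 + 2.5862*t + 4.6482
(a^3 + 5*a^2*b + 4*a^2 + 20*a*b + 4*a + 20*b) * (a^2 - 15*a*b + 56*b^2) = a^5 - 10*a^4*b + 4*a^4 - 19*a^3*b^2 - 40*a^3*b + 4*a^3 + 280*a^2*b^3 - 76*a^2*b^2 - 40*a^2*b + 1120*a*b^3 - 76*a*b^2 + 1120*b^3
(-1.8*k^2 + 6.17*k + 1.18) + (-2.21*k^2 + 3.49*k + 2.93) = -4.01*k^2 + 9.66*k + 4.11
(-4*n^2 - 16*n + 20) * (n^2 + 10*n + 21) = -4*n^4 - 56*n^3 - 224*n^2 - 136*n + 420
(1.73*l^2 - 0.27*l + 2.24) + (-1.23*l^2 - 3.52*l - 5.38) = 0.5*l^2 - 3.79*l - 3.14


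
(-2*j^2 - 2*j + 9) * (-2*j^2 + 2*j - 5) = 4*j^4 - 12*j^2 + 28*j - 45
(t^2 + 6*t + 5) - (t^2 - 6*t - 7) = 12*t + 12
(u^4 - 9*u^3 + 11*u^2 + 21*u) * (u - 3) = u^5 - 12*u^4 + 38*u^3 - 12*u^2 - 63*u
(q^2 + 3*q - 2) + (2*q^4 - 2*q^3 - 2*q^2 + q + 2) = 2*q^4 - 2*q^3 - q^2 + 4*q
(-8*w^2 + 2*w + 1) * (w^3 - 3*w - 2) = -8*w^5 + 2*w^4 + 25*w^3 + 10*w^2 - 7*w - 2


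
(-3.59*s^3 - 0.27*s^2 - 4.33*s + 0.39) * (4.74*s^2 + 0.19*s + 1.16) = -17.0166*s^5 - 1.9619*s^4 - 24.7399*s^3 + 0.7127*s^2 - 4.9487*s + 0.4524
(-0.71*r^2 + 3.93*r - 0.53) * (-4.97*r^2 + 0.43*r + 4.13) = 3.5287*r^4 - 19.8374*r^3 + 1.3917*r^2 + 16.003*r - 2.1889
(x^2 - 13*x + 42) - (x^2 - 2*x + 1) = 41 - 11*x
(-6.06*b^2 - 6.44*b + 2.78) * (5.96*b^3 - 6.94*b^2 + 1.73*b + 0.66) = -36.1176*b^5 + 3.67399999999999*b^4 + 50.7786*b^3 - 34.434*b^2 + 0.558999999999998*b + 1.8348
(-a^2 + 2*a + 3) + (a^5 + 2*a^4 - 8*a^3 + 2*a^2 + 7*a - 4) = a^5 + 2*a^4 - 8*a^3 + a^2 + 9*a - 1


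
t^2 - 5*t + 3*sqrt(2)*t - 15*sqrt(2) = (t - 5)*(t + 3*sqrt(2))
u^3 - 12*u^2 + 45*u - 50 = (u - 5)^2*(u - 2)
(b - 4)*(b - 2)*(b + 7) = b^3 + b^2 - 34*b + 56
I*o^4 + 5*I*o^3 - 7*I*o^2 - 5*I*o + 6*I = (o - 1)*(o + 1)*(o + 6)*(I*o - I)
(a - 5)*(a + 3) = a^2 - 2*a - 15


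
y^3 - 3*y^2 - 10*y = y*(y - 5)*(y + 2)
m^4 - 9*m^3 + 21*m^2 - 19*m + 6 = (m - 6)*(m - 1)^3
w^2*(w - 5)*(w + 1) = w^4 - 4*w^3 - 5*w^2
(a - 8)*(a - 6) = a^2 - 14*a + 48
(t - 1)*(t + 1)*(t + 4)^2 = t^4 + 8*t^3 + 15*t^2 - 8*t - 16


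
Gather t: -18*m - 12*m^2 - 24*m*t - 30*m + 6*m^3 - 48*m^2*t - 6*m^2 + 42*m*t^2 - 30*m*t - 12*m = 6*m^3 - 18*m^2 + 42*m*t^2 - 60*m + t*(-48*m^2 - 54*m)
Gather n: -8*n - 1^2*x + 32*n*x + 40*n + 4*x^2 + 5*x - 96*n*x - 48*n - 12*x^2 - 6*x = n*(-64*x - 16) - 8*x^2 - 2*x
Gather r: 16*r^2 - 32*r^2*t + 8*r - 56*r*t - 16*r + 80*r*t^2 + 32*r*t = r^2*(16 - 32*t) + r*(80*t^2 - 24*t - 8)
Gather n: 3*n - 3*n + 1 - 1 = 0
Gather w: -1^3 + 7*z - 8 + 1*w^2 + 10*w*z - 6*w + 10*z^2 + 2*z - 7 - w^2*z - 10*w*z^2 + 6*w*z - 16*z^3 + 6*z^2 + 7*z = w^2*(1 - z) + w*(-10*z^2 + 16*z - 6) - 16*z^3 + 16*z^2 + 16*z - 16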